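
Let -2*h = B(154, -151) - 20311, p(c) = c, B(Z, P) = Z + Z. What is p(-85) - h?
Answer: -20173/2 ≈ -10087.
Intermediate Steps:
B(Z, P) = 2*Z
h = 20003/2 (h = -(2*154 - 20311)/2 = -(308 - 20311)/2 = -½*(-20003) = 20003/2 ≈ 10002.)
p(-85) - h = -85 - 1*20003/2 = -85 - 20003/2 = -20173/2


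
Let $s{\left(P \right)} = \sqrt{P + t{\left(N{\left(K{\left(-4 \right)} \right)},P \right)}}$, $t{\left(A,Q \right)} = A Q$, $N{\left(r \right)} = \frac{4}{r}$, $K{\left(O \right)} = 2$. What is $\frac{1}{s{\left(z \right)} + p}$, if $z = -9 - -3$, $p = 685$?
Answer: $\frac{685}{469243} - \frac{3 i \sqrt{2}}{469243} \approx 0.0014598 - 9.0415 \cdot 10^{-6} i$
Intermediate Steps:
$z = -6$ ($z = -9 + 3 = -6$)
$s{\left(P \right)} = \sqrt{3} \sqrt{P}$ ($s{\left(P \right)} = \sqrt{P + \frac{4}{2} P} = \sqrt{P + 4 \cdot \frac{1}{2} P} = \sqrt{P + 2 P} = \sqrt{3 P} = \sqrt{3} \sqrt{P}$)
$\frac{1}{s{\left(z \right)} + p} = \frac{1}{\sqrt{3} \sqrt{-6} + 685} = \frac{1}{\sqrt{3} i \sqrt{6} + 685} = \frac{1}{3 i \sqrt{2} + 685} = \frac{1}{685 + 3 i \sqrt{2}}$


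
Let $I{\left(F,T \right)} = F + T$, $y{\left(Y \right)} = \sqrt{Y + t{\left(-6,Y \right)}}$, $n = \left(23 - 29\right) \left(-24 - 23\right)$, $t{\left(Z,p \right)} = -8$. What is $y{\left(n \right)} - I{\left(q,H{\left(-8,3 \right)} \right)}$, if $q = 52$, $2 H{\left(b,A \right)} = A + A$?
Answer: $-55 + \sqrt{274} \approx -38.447$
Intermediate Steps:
$H{\left(b,A \right)} = A$ ($H{\left(b,A \right)} = \frac{A + A}{2} = \frac{2 A}{2} = A$)
$n = 282$ ($n = \left(-6\right) \left(-47\right) = 282$)
$y{\left(Y \right)} = \sqrt{-8 + Y}$ ($y{\left(Y \right)} = \sqrt{Y - 8} = \sqrt{-8 + Y}$)
$y{\left(n \right)} - I{\left(q,H{\left(-8,3 \right)} \right)} = \sqrt{-8 + 282} - \left(52 + 3\right) = \sqrt{274} - 55 = -55 + \sqrt{274}$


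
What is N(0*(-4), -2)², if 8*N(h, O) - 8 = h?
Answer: 1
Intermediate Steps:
N(h, O) = 1 + h/8
N(0*(-4), -2)² = (1 + (0*(-4))/8)² = (1 + (⅛)*0)² = (1 + 0)² = 1² = 1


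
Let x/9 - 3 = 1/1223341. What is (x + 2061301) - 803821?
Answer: 1538359870896/1223341 ≈ 1.2575e+6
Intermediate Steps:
x = 33030216/1223341 (x = 27 + 9/1223341 = 33030216/1223341 ≈ 27.000)
(x + 2061301) - 803821 = (33030216/1223341 + 2061301) - 803821 = 2521707056857/1223341 - 803821 = 1538359870896/1223341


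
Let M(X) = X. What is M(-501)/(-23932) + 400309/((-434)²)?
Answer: 2786452/1298311 ≈ 2.1462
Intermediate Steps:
M(-501)/(-23932) + 400309/((-434)²) = -501/(-23932) + 400309/((-434)²) = -501*(-1/23932) + 400309/188356 = 501/23932 + 400309*(1/188356) = 501/23932 + 57187/26908 = 2786452/1298311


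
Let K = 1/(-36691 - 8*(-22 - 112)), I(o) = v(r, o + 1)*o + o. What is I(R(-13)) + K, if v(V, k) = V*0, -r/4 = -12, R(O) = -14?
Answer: -498667/35619 ≈ -14.000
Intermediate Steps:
r = 48 (r = -4*(-12) = 48)
v(V, k) = 0
I(o) = o (I(o) = 0*o + o = 0 + o = o)
K = -1/35619 (K = 1/(-36691 - 8*(-134)) = 1/(-36691 + 1072) = 1/(-35619) = -1/35619 ≈ -2.8075e-5)
I(R(-13)) + K = -14 - 1/35619 = -498667/35619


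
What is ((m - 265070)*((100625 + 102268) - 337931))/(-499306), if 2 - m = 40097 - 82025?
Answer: -15066189660/249653 ≈ -60349.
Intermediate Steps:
m = 41930 (m = 2 - (40097 - 82025) = 2 - 1*(-41928) = 2 + 41928 = 41930)
((m - 265070)*((100625 + 102268) - 337931))/(-499306) = ((41930 - 265070)*((100625 + 102268) - 337931))/(-499306) = -223140*(202893 - 337931)*(-1/499306) = -223140*(-135038)*(-1/499306) = 30132379320*(-1/499306) = -15066189660/249653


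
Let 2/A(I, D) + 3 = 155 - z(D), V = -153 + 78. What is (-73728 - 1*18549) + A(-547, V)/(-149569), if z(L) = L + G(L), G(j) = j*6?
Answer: -9343804121003/101258213 ≈ -92277.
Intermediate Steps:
G(j) = 6*j
V = -75
z(L) = 7*L (z(L) = L + 6*L = 7*L)
A(I, D) = 2/(152 - 7*D) (A(I, D) = 2/(-3 + (155 - 7*D)) = 2/(152 - 7*D))
(-73728 - 1*18549) + A(-547, V)/(-149569) = (-73728 - 1*18549) - 2/(-152 + 7*(-75))/(-149569) = (-73728 - 18549) - 2/(-152 - 525)*(-1/149569) = -92277 - 2/(-677)*(-1/149569) = -92277 - 2*(-1/677)*(-1/149569) = -92277 + (2/677)*(-1/149569) = -92277 - 2/101258213 = -9343804121003/101258213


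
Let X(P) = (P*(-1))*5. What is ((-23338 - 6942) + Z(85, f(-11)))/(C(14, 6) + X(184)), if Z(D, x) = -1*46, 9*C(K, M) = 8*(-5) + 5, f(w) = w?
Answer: 272934/8315 ≈ 32.824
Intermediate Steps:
C(K, M) = -35/9 (C(K, M) = (8*(-5) + 5)/9 = (-40 + 5)/9 = (⅑)*(-35) = -35/9)
X(P) = -5*P (X(P) = -P*5 = -5*P)
Z(D, x) = -46
((-23338 - 6942) + Z(85, f(-11)))/(C(14, 6) + X(184)) = ((-23338 - 6942) - 46)/(-35/9 - 5*184) = (-30280 - 46)/(-35/9 - 920) = -30326/(-8315/9) = -30326*(-9/8315) = 272934/8315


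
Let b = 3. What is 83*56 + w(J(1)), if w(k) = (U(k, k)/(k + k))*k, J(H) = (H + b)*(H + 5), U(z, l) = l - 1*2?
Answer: 4659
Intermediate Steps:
U(z, l) = -2 + l (U(z, l) = l - 2 = -2 + l)
J(H) = (3 + H)*(5 + H) (J(H) = (H + 3)*(H + 5) = (3 + H)*(5 + H))
w(k) = -1 + k/2 (w(k) = ((-2 + k)/(k + k))*k = ((-2 + k)/((2*k)))*k = ((-2 + k)*(1/(2*k)))*k = ((-2 + k)/(2*k))*k = -1 + k/2)
83*56 + w(J(1)) = 83*56 + (-1 + (15 + 1² + 8*1)/2) = 4648 + (-1 + (15 + 1 + 8)/2) = 4648 + (-1 + (½)*24) = 4648 + (-1 + 12) = 4648 + 11 = 4659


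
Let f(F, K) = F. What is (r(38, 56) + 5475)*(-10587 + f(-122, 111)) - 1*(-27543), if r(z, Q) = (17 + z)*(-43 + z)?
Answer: -55659257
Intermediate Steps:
r(z, Q) = (-43 + z)*(17 + z)
(r(38, 56) + 5475)*(-10587 + f(-122, 111)) - 1*(-27543) = ((-731 + 38² - 26*38) + 5475)*(-10587 - 122) - 1*(-27543) = ((-731 + 1444 - 988) + 5475)*(-10709) + 27543 = (-275 + 5475)*(-10709) + 27543 = 5200*(-10709) + 27543 = -55686800 + 27543 = -55659257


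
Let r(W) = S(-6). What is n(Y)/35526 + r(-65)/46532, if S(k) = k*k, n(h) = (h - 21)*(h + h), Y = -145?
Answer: 280166177/206636979 ≈ 1.3558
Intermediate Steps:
n(h) = 2*h*(-21 + h) (n(h) = (-21 + h)*(2*h) = 2*h*(-21 + h))
S(k) = k²
r(W) = 36 (r(W) = (-6)² = 36)
n(Y)/35526 + r(-65)/46532 = (2*(-145)*(-21 - 145))/35526 + 36/46532 = (2*(-145)*(-166))*(1/35526) + 36*(1/46532) = 48140*(1/35526) + 9/11633 = 24070/17763 + 9/11633 = 280166177/206636979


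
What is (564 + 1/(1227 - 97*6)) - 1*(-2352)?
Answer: 1880821/645 ≈ 2916.0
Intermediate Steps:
(564 + 1/(1227 - 97*6)) - 1*(-2352) = (564 + 1/(1227 - 582)) + 2352 = (564 + 1/645) + 2352 = 363781/645 + 2352 = 1880821/645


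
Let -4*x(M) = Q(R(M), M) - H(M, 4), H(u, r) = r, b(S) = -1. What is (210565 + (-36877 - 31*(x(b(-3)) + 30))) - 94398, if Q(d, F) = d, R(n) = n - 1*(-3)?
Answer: 156689/2 ≈ 78345.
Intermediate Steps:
R(n) = 3 + n (R(n) = n + 3 = 3 + n)
x(M) = ¼ - M/4 (x(M) = -((3 + M) - 1*4)/4 = -((3 + M) - 4)/4 = -(-1 + M)/4 = ¼ - M/4)
(210565 + (-36877 - 31*(x(b(-3)) + 30))) - 94398 = (210565 + (-36877 - 31*((¼ - ¼*(-1)) + 30))) - 94398 = (210565 + (-36877 - 31*((¼ + ¼) + 30))) - 94398 = (210565 + (-36877 - 31*(½ + 30))) - 94398 = (210565 + (-36877 - 31*61/2)) - 94398 = (210565 + (-36877 - 1891/2)) - 94398 = (210565 - 75645/2) - 94398 = 345485/2 - 94398 = 156689/2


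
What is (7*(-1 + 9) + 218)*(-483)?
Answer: -132342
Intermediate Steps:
(7*(-1 + 9) + 218)*(-483) = (7*8 + 218)*(-483) = (56 + 218)*(-483) = 274*(-483) = -132342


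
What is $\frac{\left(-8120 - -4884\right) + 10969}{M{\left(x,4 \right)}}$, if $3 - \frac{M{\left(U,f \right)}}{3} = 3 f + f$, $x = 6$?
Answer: $- \frac{7733}{39} \approx -198.28$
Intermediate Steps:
$M{\left(U,f \right)} = 9 - 12 f$ ($M{\left(U,f \right)} = 9 - 3 \left(3 f + f\right) = 9 - 3 \cdot 4 f = 9 - 12 f$)
$\frac{\left(-8120 - -4884\right) + 10969}{M{\left(x,4 \right)}} = \frac{\left(-8120 - -4884\right) + 10969}{9 - 48} = \frac{\left(-8120 + 4884\right) + 10969}{9 - 48} = \frac{-3236 + 10969}{-39} = \left(- \frac{1}{39}\right) 7733 = - \frac{7733}{39}$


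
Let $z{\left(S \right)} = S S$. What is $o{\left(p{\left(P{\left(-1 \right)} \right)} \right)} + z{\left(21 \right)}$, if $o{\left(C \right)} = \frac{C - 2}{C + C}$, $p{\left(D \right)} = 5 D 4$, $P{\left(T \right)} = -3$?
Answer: $\frac{26491}{60} \approx 441.52$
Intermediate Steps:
$p{\left(D \right)} = 20 D$
$z{\left(S \right)} = S^{2}$
$o{\left(C \right)} = \frac{-2 + C}{2 C}$
$o{\left(p{\left(P{\left(-1 \right)} \right)} \right)} + z{\left(21 \right)} = \frac{-2 + 20 \left(-3\right)}{2 \cdot 20 \left(-3\right)} + 21^{2} = \frac{-2 - 60}{2 \left(-60\right)} + 441 = \frac{1}{2} \left(- \frac{1}{60}\right) \left(-62\right) + 441 = \frac{31}{60} + 441 = \frac{26491}{60}$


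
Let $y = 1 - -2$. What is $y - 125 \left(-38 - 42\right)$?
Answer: $10003$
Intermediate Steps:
$y = 3$ ($y = 1 + 2 = 3$)
$y - 125 \left(-38 - 42\right) = 3 - 125 \left(-38 - 42\right) = 3 - -10000 = 3 + 10000 = 10003$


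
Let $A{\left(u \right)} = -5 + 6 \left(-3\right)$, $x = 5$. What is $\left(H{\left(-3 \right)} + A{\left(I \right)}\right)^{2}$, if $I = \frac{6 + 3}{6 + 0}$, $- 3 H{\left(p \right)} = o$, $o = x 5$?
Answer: $\frac{8836}{9} \approx 981.78$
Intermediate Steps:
$o = 25$ ($o = 5 \cdot 5 = 25$)
$H{\left(p \right)} = - \frac{25}{3}$ ($H{\left(p \right)} = \left(- \frac{1}{3}\right) 25 = - \frac{25}{3}$)
$I = \frac{3}{2}$ ($I = \frac{9}{6} = 9 \cdot \frac{1}{6} = \frac{3}{2} \approx 1.5$)
$A{\left(u \right)} = -23$ ($A{\left(u \right)} = -5 - 18 = -23$)
$\left(H{\left(-3 \right)} + A{\left(I \right)}\right)^{2} = \left(- \frac{25}{3} - 23\right)^{2} = \left(- \frac{94}{3}\right)^{2} = \frac{8836}{9}$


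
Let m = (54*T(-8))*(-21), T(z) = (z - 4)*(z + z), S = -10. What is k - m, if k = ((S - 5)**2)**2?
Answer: 268353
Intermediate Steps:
k = 50625 (k = ((-10 - 5)**2)**2 = ((-15)**2)**2 = 225**2 = 50625)
T(z) = 2*z*(-4 + z) (T(z) = (-4 + z)*(2*z) = 2*z*(-4 + z))
m = -217728 (m = (54*(2*(-8)*(-4 - 8)))*(-21) = (54*(2*(-8)*(-12)))*(-21) = (54*192)*(-21) = 10368*(-21) = -217728)
k - m = 50625 - 1*(-217728) = 50625 + 217728 = 268353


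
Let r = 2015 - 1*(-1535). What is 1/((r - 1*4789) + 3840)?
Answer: 1/2601 ≈ 0.00038447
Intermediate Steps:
r = 3550 (r = 2015 + 1535 = 3550)
1/((r - 1*4789) + 3840) = 1/((3550 - 1*4789) + 3840) = 1/((3550 - 4789) + 3840) = 1/(-1239 + 3840) = 1/2601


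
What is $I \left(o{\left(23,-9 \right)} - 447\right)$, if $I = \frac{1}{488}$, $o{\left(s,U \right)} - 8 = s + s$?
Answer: $- \frac{393}{488} \approx -0.80533$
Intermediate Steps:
$o{\left(s,U \right)} = 8 + 2 s$ ($o{\left(s,U \right)} = 8 + \left(s + s\right) = 8 + 2 s$)
$I = \frac{1}{488} \approx 0.0020492$
$I \left(o{\left(23,-9 \right)} - 447\right) = \frac{\left(8 + 2 \cdot 23\right) - 447}{488} = \frac{\left(8 + 46\right) - 447}{488} = \frac{54 - 447}{488} = \frac{1}{488} \left(-393\right) = - \frac{393}{488}$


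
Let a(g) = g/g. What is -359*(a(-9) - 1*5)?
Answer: 1436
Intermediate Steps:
a(g) = 1
-359*(a(-9) - 1*5) = -359*(1 - 1*5) = -359*(1 - 5) = -359*(-4) = 1436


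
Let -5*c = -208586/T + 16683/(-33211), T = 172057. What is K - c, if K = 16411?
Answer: 468867654613908/28570925135 ≈ 16411.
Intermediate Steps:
c = 9797776577/28570925135 (c = -(-208586/172057 + 16683/(-33211))/5 = -(-208586*1/172057 + 16683*(-1/33211))/5 = -(-208586/172057 - 16683/33211)/5 = -⅕*(-9797776577/5714185027) = 9797776577/28570925135 ≈ 0.34293)
K - c = 16411 - 1*9797776577/28570925135 = 16411 - 9797776577/28570925135 = 468867654613908/28570925135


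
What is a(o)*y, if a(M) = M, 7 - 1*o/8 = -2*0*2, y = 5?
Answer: 280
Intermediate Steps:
o = 56 (o = 56 - 8*(-2*0)*2 = 56 - 0*2 = 56 - 8*0 = 56 + 0 = 56)
a(o)*y = 56*5 = 280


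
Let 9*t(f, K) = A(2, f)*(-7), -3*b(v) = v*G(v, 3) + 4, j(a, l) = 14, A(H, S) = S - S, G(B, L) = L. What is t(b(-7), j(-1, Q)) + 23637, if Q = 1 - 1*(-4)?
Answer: 23637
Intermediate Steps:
A(H, S) = 0
Q = 5 (Q = 1 + 4 = 5)
b(v) = -4/3 - v (b(v) = -(v*3 + 4)/3 = -(3*v + 4)/3 = -(4 + 3*v)/3 = -4/3 - v)
t(f, K) = 0 (t(f, K) = (0*(-7))/9 = (⅑)*0 = 0)
t(b(-7), j(-1, Q)) + 23637 = 0 + 23637 = 23637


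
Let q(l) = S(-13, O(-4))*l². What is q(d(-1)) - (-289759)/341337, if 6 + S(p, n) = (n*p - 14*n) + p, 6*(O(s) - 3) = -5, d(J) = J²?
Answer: -52327717/682674 ≈ -76.651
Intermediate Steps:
O(s) = 13/6 (O(s) = 3 + (⅙)*(-5) = 3 - ⅚ = 13/6)
S(p, n) = -6 + p - 14*n + n*p (S(p, n) = -6 + ((n*p - 14*n) + p) = -6 + ((-14*n + n*p) + p) = -6 + (p - 14*n + n*p) = -6 + p - 14*n + n*p)
q(l) = -155*l²/2 (q(l) = (-6 - 13 - 14*13/6 + (13/6)*(-13))*l² = (-6 - 13 - 91/3 - 169/6)*l² = -155*l²/2)
q(d(-1)) - (-289759)/341337 = -155*((-1)²)²/2 - (-289759)/341337 = -155/2*1² - (-289759)/341337 = -155/2*1 - 1*(-289759/341337) = -155/2 + 289759/341337 = -52327717/682674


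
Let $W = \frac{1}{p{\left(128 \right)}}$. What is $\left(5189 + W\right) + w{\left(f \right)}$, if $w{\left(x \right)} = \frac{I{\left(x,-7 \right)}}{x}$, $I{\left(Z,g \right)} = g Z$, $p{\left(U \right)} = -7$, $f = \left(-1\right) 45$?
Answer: $\frac{36273}{7} \approx 5181.9$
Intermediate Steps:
$f = -45$
$I{\left(Z,g \right)} = Z g$
$W = - \frac{1}{7}$ ($W = \frac{1}{-7} = - \frac{1}{7} \approx -0.14286$)
$w{\left(x \right)} = -7$ ($w{\left(x \right)} = \frac{x \left(-7\right)}{x} = \frac{\left(-7\right) x}{x} = -7$)
$\left(5189 + W\right) + w{\left(f \right)} = \left(5189 - \frac{1}{7}\right) - 7 = \frac{36322}{7} - 7 = \frac{36273}{7}$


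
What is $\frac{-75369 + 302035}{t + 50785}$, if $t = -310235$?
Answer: $- \frac{113333}{129725} \approx -0.87364$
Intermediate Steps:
$\frac{-75369 + 302035}{t + 50785} = \frac{-75369 + 302035}{-310235 + 50785} = \frac{226666}{-259450} = 226666 \left(- \frac{1}{259450}\right) = - \frac{113333}{129725}$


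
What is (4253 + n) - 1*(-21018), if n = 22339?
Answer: 47610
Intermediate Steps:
(4253 + n) - 1*(-21018) = (4253 + 22339) - 1*(-21018) = 26592 + 21018 = 47610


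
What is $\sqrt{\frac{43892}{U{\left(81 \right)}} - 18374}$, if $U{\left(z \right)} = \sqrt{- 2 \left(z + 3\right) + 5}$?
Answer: $\frac{\sqrt{-488178806 - 7154396 i \sqrt{163}}}{163} \approx 12.627 - 136.14 i$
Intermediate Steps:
$U{\left(z \right)} = \sqrt{-1 - 2 z}$ ($U{\left(z \right)} = \sqrt{- 2 \left(3 + z\right) + 5} = \sqrt{\left(-6 - 2 z\right) + 5} = \sqrt{-1 - 2 z}$)
$\sqrt{\frac{43892}{U{\left(81 \right)}} - 18374} = \sqrt{\frac{43892}{\sqrt{-1 - 162}} - 18374} = \sqrt{\frac{43892}{\sqrt{-163}} - 18374} = \sqrt{\frac{43892}{i \sqrt{163}} - 18374} = \sqrt{43892 \left(- \frac{i \sqrt{163}}{163}\right) - 18374} = \sqrt{- \frac{43892 i \sqrt{163}}{163} - 18374} = \sqrt{-18374 - \frac{43892 i \sqrt{163}}{163}}$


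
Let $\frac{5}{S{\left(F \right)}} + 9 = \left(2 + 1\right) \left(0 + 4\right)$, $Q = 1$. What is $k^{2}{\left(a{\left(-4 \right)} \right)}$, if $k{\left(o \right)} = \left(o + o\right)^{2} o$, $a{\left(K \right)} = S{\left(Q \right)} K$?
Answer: $\frac{1024000000}{729} \approx 1.4047 \cdot 10^{6}$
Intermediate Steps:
$S{\left(F \right)} = \frac{5}{3}$ ($S{\left(F \right)} = \frac{5}{-9 + \left(2 + 1\right) \left(0 + 4\right)} = \frac{5}{-9 + 3 \cdot 4} = \frac{5}{-9 + 12} = \frac{5}{3}$)
$a{\left(K \right)} = \frac{5 K}{3}$
$k{\left(o \right)} = 4 o^{3}$ ($k{\left(o \right)} = \left(2 o\right)^{2} o = 4 o^{2} o = 4 o^{3}$)
$k^{2}{\left(a{\left(-4 \right)} \right)} = \left(4 \left(\frac{5}{3} \left(-4\right)\right)^{3}\right)^{2} = \left(4 \left(- \frac{20}{3}\right)^{3}\right)^{2} = \left(4 \left(- \frac{8000}{27}\right)\right)^{2} = \left(- \frac{32000}{27}\right)^{2} = \frac{1024000000}{729}$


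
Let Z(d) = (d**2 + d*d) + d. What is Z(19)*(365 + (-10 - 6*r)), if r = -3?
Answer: 276393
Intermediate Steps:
Z(d) = d + 2*d**2 (Z(d) = (d**2 + d**2) + d = 2*d**2 + d = d + 2*d**2)
Z(19)*(365 + (-10 - 6*r)) = (19*(1 + 2*19))*(365 + (-10 - 6*(-3))) = (19*(1 + 38))*(365 + (-10 + 18)) = (19*39)*(365 + 8) = 741*373 = 276393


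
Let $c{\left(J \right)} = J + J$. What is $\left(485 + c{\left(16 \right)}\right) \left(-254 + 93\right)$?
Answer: $-83237$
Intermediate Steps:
$c{\left(J \right)} = 2 J$
$\left(485 + c{\left(16 \right)}\right) \left(-254 + 93\right) = \left(485 + 2 \cdot 16\right) \left(-254 + 93\right) = \left(485 + 32\right) \left(-161\right) = 517 \left(-161\right) = -83237$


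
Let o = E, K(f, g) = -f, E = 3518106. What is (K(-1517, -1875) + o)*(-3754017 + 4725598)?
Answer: 3419598833963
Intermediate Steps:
o = 3518106
(K(-1517, -1875) + o)*(-3754017 + 4725598) = (-1*(-1517) + 3518106)*(-3754017 + 4725598) = (1517 + 3518106)*971581 = 3519623*971581 = 3419598833963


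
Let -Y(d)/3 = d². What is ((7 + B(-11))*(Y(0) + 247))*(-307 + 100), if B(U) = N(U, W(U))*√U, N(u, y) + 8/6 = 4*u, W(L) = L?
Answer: -357903 + 2317848*I*√11 ≈ -3.579e+5 + 7.6874e+6*I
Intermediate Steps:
N(u, y) = -4/3 + 4*u
Y(d) = -3*d²
B(U) = √U*(-4/3 + 4*U) (B(U) = (-4/3 + 4*U)*√U = √U*(-4/3 + 4*U))
((7 + B(-11))*(Y(0) + 247))*(-307 + 100) = ((7 + √(-11)*(-4/3 + 4*(-11)))*(-3*0² + 247))*(-307 + 100) = ((7 + (I*√11)*(-4/3 - 44))*(-3*0 + 247))*(-207) = ((7 + (I*√11)*(-136/3))*(0 + 247))*(-207) = ((7 - 136*I*√11/3)*247)*(-207) = (1729 - 33592*I*√11/3)*(-207) = -357903 + 2317848*I*√11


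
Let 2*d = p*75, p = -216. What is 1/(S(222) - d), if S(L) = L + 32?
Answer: 1/8354 ≈ 0.00011970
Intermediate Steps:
S(L) = 32 + L
d = -8100 (d = (-216*75)/2 = (½)*(-16200) = -8100)
1/(S(222) - d) = 1/((32 + 222) - 1*(-8100)) = 1/(254 + 8100) = 1/8354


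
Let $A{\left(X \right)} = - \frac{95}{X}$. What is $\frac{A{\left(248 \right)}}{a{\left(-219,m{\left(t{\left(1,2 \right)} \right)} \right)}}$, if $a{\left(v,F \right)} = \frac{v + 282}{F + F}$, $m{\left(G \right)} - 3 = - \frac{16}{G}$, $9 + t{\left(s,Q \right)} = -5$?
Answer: $- \frac{2755}{54684} \approx -0.05038$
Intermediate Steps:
$t{\left(s,Q \right)} = -14$ ($t{\left(s,Q \right)} = -9 - 5 = -14$)
$m{\left(G \right)} = 3 - \frac{16}{G}$
$a{\left(v,F \right)} = \frac{282 + v}{2 F}$
$\frac{A{\left(248 \right)}}{a{\left(-219,m{\left(t{\left(1,2 \right)} \right)} \right)}} = \frac{\left(-95\right) \frac{1}{248}}{\frac{1}{2} \frac{1}{3 - \frac{16}{-14}} \left(282 - 219\right)} = \frac{\left(-95\right) \frac{1}{248}}{\frac{1}{2} \frac{1}{3 - - \frac{8}{7}} \cdot 63} = - \frac{95}{248 \cdot \frac{1}{2} \frac{1}{3 + \frac{8}{7}} \cdot 63} = - \frac{95}{248 \cdot \frac{1}{2} \frac{1}{\frac{29}{7}} \cdot 63} = - \frac{95}{248 \cdot \frac{1}{2} \cdot \frac{7}{29} \cdot 63} = - \frac{95}{248 \cdot \frac{441}{58}} = \left(- \frac{95}{248}\right) \frac{58}{441} = - \frac{2755}{54684}$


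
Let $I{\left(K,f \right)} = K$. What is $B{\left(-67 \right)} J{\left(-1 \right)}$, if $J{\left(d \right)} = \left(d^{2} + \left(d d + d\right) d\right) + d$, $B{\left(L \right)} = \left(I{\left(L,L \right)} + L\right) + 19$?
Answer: $0$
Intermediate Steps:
$B{\left(L \right)} = 19 + 2 L$ ($B{\left(L \right)} = \left(L + L\right) + 19 = 2 L + 19 = 19 + 2 L$)
$J{\left(d \right)} = d + d^{2} + d \left(d + d^{2}\right)$ ($J{\left(d \right)} = \left(d^{2} + \left(d^{2} + d\right) d\right) + d = \left(d^{2} + \left(d + d^{2}\right) d\right) + d = \left(d^{2} + d \left(d + d^{2}\right)\right) + d = d + d^{2} + d \left(d + d^{2}\right)$)
$B{\left(-67 \right)} J{\left(-1 \right)} = \left(19 + 2 \left(-67\right)\right) \left(- (1 + \left(-1\right)^{2} + 2 \left(-1\right))\right) = \left(19 - 134\right) \left(- (1 + 1 - 2)\right) = - 115 \left(\left(-1\right) 0\right) = \left(-115\right) 0 = 0$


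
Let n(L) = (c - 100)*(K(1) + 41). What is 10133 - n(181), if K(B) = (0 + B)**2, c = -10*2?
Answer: 15173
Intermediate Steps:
c = -20
K(B) = B**2
n(L) = -5040 (n(L) = (-20 - 100)*(1**2 + 41) = -120*(1 + 41) = -120*42 = -5040)
10133 - n(181) = 10133 - 1*(-5040) = 10133 + 5040 = 15173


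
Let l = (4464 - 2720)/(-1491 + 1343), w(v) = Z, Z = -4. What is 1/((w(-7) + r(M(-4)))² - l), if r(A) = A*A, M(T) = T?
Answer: 37/5764 ≈ 0.0064192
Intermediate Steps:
w(v) = -4
l = -436/37 (l = 1744/(-148) = 1744*(-1/148) = -436/37 ≈ -11.784)
r(A) = A²
1/((w(-7) + r(M(-4)))² - l) = 1/((-4 + (-4)²)² - 1*(-436/37)) = 1/((-4 + 16)² + 436/37) = 1/(12² + 436/37) = 1/(144 + 436/37) = 1/(5764/37) = 37/5764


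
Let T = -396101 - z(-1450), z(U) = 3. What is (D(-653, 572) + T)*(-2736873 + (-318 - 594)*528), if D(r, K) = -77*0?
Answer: 1274824678536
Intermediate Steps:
D(r, K) = 0
T = -396104 (T = -396101 - 1*3 = -396101 - 3 = -396104)
(D(-653, 572) + T)*(-2736873 + (-318 - 594)*528) = (0 - 396104)*(-2736873 + (-318 - 594)*528) = -396104*(-2736873 - 912*528) = -396104*(-2736873 - 481536) = -396104*(-3218409) = 1274824678536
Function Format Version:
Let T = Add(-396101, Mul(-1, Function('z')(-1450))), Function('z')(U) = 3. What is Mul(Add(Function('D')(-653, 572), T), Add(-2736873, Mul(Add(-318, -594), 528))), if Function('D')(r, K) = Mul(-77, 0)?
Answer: 1274824678536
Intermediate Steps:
Function('D')(r, K) = 0
T = -396104 (T = Add(-396101, Mul(-1, 3)) = Add(-396101, -3) = -396104)
Mul(Add(Function('D')(-653, 572), T), Add(-2736873, Mul(Add(-318, -594), 528))) = Mul(Add(0, -396104), Add(-2736873, Mul(Add(-318, -594), 528))) = Mul(-396104, Add(-2736873, Mul(-912, 528))) = Mul(-396104, Add(-2736873, -481536)) = Mul(-396104, -3218409) = 1274824678536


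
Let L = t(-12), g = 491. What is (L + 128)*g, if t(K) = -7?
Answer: 59411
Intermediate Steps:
L = -7
(L + 128)*g = (-7 + 128)*491 = 121*491 = 59411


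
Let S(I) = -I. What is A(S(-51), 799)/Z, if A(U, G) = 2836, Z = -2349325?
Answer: -2836/2349325 ≈ -0.0012072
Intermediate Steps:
A(S(-51), 799)/Z = 2836/(-2349325) = 2836*(-1/2349325) = -2836/2349325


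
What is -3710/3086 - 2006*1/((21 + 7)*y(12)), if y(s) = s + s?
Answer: -2170909/518448 ≈ -4.1873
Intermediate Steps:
y(s) = 2*s
-3710/3086 - 2006*1/((21 + 7)*y(12)) = -3710/3086 - 2006*1/(24*(21 + 7)) = -3710*1/3086 - 2006/(28*24) = -1855/1543 - 2006/672 = -1855/1543 - 2006*1/672 = -1855/1543 - 1003/336 = -2170909/518448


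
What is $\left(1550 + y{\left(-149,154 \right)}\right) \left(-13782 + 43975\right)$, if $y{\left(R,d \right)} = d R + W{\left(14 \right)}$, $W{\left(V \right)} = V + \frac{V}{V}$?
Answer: $-645556533$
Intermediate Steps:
$W{\left(V \right)} = 1 + V$ ($W{\left(V \right)} = V + 1 = 1 + V$)
$y{\left(R,d \right)} = 15 + R d$ ($y{\left(R,d \right)} = d R + \left(1 + 14\right) = R d + 15 = 15 + R d$)
$\left(1550 + y{\left(-149,154 \right)}\right) \left(-13782 + 43975\right) = \left(1550 + \left(15 - 22946\right)\right) \left(-13782 + 43975\right) = \left(1550 + \left(15 - 22946\right)\right) 30193 = \left(1550 - 22931\right) 30193 = \left(-21381\right) 30193 = -645556533$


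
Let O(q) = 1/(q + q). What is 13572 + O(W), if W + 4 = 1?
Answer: 81431/6 ≈ 13572.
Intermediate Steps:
W = -3 (W = -4 + 1 = -3)
O(q) = 1/(2*q)
13572 + O(W) = 13572 + (½)/(-3) = 13572 + (½)*(-⅓) = 13572 - ⅙ = 81431/6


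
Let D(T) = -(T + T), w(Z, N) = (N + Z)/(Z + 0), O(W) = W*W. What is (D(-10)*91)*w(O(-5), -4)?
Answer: 7644/5 ≈ 1528.8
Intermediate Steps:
O(W) = W**2
w(Z, N) = (N + Z)/Z
D(T) = -2*T
(D(-10)*91)*w(O(-5), -4) = (-2*(-10)*91)*((-4 + (-5)**2)/((-5)**2)) = (20*91)*((-4 + 25)/25) = 1820*((1/25)*21) = 1820*(21/25) = 7644/5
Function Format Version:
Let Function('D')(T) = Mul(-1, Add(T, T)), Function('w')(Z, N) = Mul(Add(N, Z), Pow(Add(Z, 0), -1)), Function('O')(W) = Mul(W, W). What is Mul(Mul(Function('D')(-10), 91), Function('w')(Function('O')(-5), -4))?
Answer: Rational(7644, 5) ≈ 1528.8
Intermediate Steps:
Function('O')(W) = Pow(W, 2)
Function('w')(Z, N) = Mul(Pow(Z, -1), Add(N, Z)) (Function('w')(Z, N) = Mul(Add(N, Z), Pow(Z, -1)) = Mul(Pow(Z, -1), Add(N, Z)))
Function('D')(T) = Mul(-2, T) (Function('D')(T) = Mul(-1, Mul(2, T)) = Mul(-2, T))
Mul(Mul(Function('D')(-10), 91), Function('w')(Function('O')(-5), -4)) = Mul(Mul(Mul(-2, -10), 91), Mul(Pow(Pow(-5, 2), -1), Add(-4, Pow(-5, 2)))) = Mul(Mul(20, 91), Mul(Pow(25, -1), Add(-4, 25))) = Mul(1820, Mul(Rational(1, 25), 21)) = Mul(1820, Rational(21, 25)) = Rational(7644, 5)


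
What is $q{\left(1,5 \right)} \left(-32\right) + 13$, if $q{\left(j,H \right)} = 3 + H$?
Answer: $-243$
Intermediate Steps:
$q{\left(1,5 \right)} \left(-32\right) + 13 = \left(3 + 5\right) \left(-32\right) + 13 = 8 \left(-32\right) + 13 = -256 + 13 = -243$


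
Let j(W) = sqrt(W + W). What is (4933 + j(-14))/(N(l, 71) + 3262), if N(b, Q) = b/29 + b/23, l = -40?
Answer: 3290311/2173674 + 667*I*sqrt(7)/1086837 ≈ 1.5137 + 0.0016237*I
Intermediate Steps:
j(W) = sqrt(2)*sqrt(W) (j(W) = sqrt(2*W) = sqrt(2)*sqrt(W))
N(b, Q) = 52*b/667 (N(b, Q) = b*(1/29) + b*(1/23) = b/29 + b/23 = 52*b/667)
(4933 + j(-14))/(N(l, 71) + 3262) = (4933 + sqrt(2)*sqrt(-14))/((52/667)*(-40) + 3262) = (4933 + sqrt(2)*(I*sqrt(14)))/(-2080/667 + 3262) = (4933 + 2*I*sqrt(7))/(2173674/667) = (4933 + 2*I*sqrt(7))*(667/2173674) = 3290311/2173674 + 667*I*sqrt(7)/1086837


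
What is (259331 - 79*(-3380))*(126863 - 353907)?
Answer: -119504836444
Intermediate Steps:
(259331 - 79*(-3380))*(126863 - 353907) = (259331 + 267020)*(-227044) = 526351*(-227044) = -119504836444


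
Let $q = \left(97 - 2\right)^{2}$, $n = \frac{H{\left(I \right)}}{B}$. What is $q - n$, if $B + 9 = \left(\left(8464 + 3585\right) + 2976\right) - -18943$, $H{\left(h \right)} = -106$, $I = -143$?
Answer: $\frac{306480081}{33959} \approx 9025.0$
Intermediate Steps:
$B = 33959$ ($B = -9 + \left(\left(\left(8464 + 3585\right) + 2976\right) - -18943\right) = -9 + \left(\left(12049 + 2976\right) + 18943\right) = -9 + \left(15025 + 18943\right) = -9 + 33968 = 33959$)
$n = - \frac{106}{33959} \approx -0.0031214$
$q = 9025$ ($q = 95^{2} = 9025$)
$q - n = 9025 - - \frac{106}{33959} = 9025 + \frac{106}{33959} = \frac{306480081}{33959}$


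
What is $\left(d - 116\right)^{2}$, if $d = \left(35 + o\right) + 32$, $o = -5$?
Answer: $2916$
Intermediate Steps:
$d = 62$ ($d = \left(35 - 5\right) + 32 = 30 + 32 = 62$)
$\left(d - 116\right)^{2} = \left(62 - 116\right)^{2} = \left(-54\right)^{2} = 2916$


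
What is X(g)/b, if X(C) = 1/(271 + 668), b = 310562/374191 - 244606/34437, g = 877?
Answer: -4295338489/25301211067576 ≈ -0.00016977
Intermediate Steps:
b = -80834540152/12886015467 (b = 310562*(1/374191) - 244606*1/34437 = 310562/374191 - 244606/34437 = -80834540152/12886015467 ≈ -6.2730)
X(C) = 1/939
X(g)/b = 1/(939*(-80834540152/12886015467)) = (1/939)*(-12886015467/80834540152) = -4295338489/25301211067576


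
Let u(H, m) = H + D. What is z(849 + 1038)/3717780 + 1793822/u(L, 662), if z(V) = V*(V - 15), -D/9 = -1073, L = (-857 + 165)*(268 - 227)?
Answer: -22009751638/231927509 ≈ -94.899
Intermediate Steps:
L = -28372 (L = -692*41 = -28372)
D = 9657 (D = -9*(-1073) = 9657)
u(H, m) = 9657 + H (u(H, m) = H + 9657 = 9657 + H)
z(V) = V*(-15 + V)
z(849 + 1038)/3717780 + 1793822/u(L, 662) = ((849 + 1038)*(-15 + (849 + 1038)))/3717780 + 1793822/(9657 - 28372) = (1887*(-15 + 1887))*(1/3717780) + 1793822/(-18715) = (1887*1872)*(1/3717780) + 1793822*(-1/18715) = 3532464*(1/3717780) - 1793822/18715 = 294372/309815 - 1793822/18715 = -22009751638/231927509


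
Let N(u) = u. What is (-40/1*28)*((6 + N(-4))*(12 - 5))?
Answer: -15680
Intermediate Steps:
(-40/1*28)*((6 + N(-4))*(12 - 5)) = (-40/1*28)*((6 - 4)*(12 - 5)) = (-40*1*28)*(2*7) = -40*28*14 = -1120*14 = -15680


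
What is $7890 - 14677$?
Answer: $-6787$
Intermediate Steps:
$7890 - 14677 = -6787$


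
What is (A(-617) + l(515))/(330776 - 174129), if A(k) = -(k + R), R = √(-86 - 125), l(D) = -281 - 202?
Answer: 134/156647 - I*√211/156647 ≈ 0.00085543 - 9.273e-5*I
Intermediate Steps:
l(D) = -483
R = I*√211 (R = √(-211) = I*√211 ≈ 14.526*I)
A(k) = -k - I*√211 (A(k) = -(k + I*√211) = -k - I*√211)
(A(-617) + l(515))/(330776 - 174129) = ((-1*(-617) - I*√211) - 483)/(330776 - 174129) = ((617 - I*√211) - 483)/156647 = (134 - I*√211)*(1/156647) = 134/156647 - I*√211/156647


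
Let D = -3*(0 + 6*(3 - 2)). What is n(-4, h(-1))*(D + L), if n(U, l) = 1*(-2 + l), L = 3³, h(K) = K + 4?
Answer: 9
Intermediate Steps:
h(K) = 4 + K
L = 27
D = -18 (D = -3*(0 + 6*1) = -3*(0 + 6) = -3*6 = -18)
n(U, l) = -2 + l
n(-4, h(-1))*(D + L) = (-2 + (4 - 1))*(-18 + 27) = (-2 + 3)*9 = 1*9 = 9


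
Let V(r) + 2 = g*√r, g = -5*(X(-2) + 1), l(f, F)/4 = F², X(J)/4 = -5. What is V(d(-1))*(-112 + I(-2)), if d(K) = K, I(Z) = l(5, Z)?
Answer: 192 - 9120*I ≈ 192.0 - 9120.0*I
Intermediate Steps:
X(J) = -20 (X(J) = 4*(-5) = -20)
l(f, F) = 4*F²
I(Z) = 4*Z²
g = 95 (g = -5*(-20 + 1) = -5*(-19) = 95)
V(r) = -2 + 95*√r
V(d(-1))*(-112 + I(-2)) = (-2 + 95*√(-1))*(-112 + 4*(-2)²) = (-2 + 95*I)*(-112 + 4*4) = (-2 + 95*I)*(-112 + 16) = (-2 + 95*I)*(-96) = 192 - 9120*I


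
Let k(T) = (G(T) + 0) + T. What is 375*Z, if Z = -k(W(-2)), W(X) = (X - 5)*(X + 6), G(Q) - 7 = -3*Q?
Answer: -23625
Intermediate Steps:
G(Q) = 7 - 3*Q
W(X) = (-5 + X)*(6 + X)
k(T) = 7 - 2*T (k(T) = ((7 - 3*T) + 0) + T = (7 - 3*T) + T = 7 - 2*T)
Z = -63 (Z = -(7 - 2*(-30 - 2 + (-2)**2)) = -(7 - 2*(-30 - 2 + 4)) = -(7 - 2*(-28)) = -(7 + 56) = -1*63 = -63)
375*Z = 375*(-63) = -23625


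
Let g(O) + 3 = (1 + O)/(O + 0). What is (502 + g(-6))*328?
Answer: 491836/3 ≈ 1.6395e+5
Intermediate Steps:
g(O) = -3 + (1 + O)/O (g(O) = -3 + (1 + O)/(O + 0) = -3 + (1 + O)/O)
(502 + g(-6))*328 = (502 + (-2 + 1/(-6)))*328 = (502 + (-2 - 1/6))*328 = (502 - 13/6)*328 = (2999/6)*328 = 491836/3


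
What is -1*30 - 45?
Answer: -75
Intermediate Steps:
-1*30 - 45 = -30 - 45 = -75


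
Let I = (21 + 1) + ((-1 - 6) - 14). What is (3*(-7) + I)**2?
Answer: 400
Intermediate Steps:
I = 1 (I = 22 + (-7 - 14) = 22 - 21 = 1)
(3*(-7) + I)**2 = (3*(-7) + 1)**2 = (-21 + 1)**2 = (-20)**2 = 400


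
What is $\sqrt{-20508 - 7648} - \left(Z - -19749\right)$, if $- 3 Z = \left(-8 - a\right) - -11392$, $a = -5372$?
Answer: $- \frac{42491}{3} + 2 i \sqrt{7039} \approx -14164.0 + 167.8 i$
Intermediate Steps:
$Z = - \frac{16756}{3}$ ($Z = - \frac{\left(-8 - -5372\right) - -11392}{3} = - \frac{\left(-8 + 5372\right) + 11392}{3} = - \frac{5364 + 11392}{3} = \left(- \frac{1}{3}\right) 16756 = - \frac{16756}{3} \approx -5585.3$)
$\sqrt{-20508 - 7648} - \left(Z - -19749\right) = \sqrt{-20508 - 7648} - \left(- \frac{16756}{3} - -19749\right) = \sqrt{-28156} - \left(- \frac{16756}{3} + 19749\right) = 2 i \sqrt{7039} - \frac{42491}{3} = - \frac{42491}{3} + 2 i \sqrt{7039}$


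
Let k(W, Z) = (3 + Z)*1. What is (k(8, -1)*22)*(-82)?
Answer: -3608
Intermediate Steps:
k(W, Z) = 3 + Z
(k(8, -1)*22)*(-82) = ((3 - 1)*22)*(-82) = (2*22)*(-82) = 44*(-82) = -3608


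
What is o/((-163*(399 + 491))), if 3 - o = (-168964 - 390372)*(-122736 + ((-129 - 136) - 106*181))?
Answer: 79530307829/145070 ≈ 5.4822e+5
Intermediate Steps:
o = -79530307829 (o = 3 - (-168964 - 390372)*(-122736 + ((-129 - 136) - 106*181)) = 3 - (-559336)*(-122736 + (-265 - 19186)) = 3 - (-559336)*(-122736 - 19451) = 3 - (-559336)*(-142187) = 3 - 1*79530307832 = 3 - 79530307832 = -79530307829)
o/((-163*(399 + 491))) = -79530307829*(-1/(163*(399 + 491))) = -79530307829/((-163*890)) = -79530307829/(-145070) = -79530307829*(-1/145070) = 79530307829/145070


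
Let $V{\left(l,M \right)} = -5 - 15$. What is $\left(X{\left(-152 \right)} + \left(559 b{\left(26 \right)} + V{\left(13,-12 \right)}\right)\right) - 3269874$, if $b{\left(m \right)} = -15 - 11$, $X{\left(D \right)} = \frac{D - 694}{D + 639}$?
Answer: $- \frac{1599517282}{487} \approx -3.2844 \cdot 10^{6}$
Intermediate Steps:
$V{\left(l,M \right)} = -20$
$X{\left(D \right)} = \frac{-694 + D}{639 + D}$
$b{\left(m \right)} = -26$ ($b{\left(m \right)} = -15 - 11 = -26$)
$\left(X{\left(-152 \right)} + \left(559 b{\left(26 \right)} + V{\left(13,-12 \right)}\right)\right) - 3269874 = \left(\frac{-694 - 152}{639 - 152} + \left(559 \left(-26\right) - 20\right)\right) - 3269874 = \left(\frac{1}{487} \left(-846\right) - 14554\right) - 3269874 = \left(- \frac{846}{487} - 14554\right) - 3269874 = - \frac{7088644}{487} - 3269874 = - \frac{1599517282}{487}$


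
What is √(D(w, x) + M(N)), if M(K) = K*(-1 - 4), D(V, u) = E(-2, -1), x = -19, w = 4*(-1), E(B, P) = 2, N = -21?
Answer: √107 ≈ 10.344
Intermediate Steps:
w = -4
D(V, u) = 2
M(K) = -5*K (M(K) = K*(-5) = -5*K)
√(D(w, x) + M(N)) = √(2 - 5*(-21)) = √(2 + 105) = √107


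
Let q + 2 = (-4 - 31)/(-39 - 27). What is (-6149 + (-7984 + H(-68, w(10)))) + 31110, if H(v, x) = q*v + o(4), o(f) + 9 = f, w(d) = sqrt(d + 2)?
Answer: 563374/33 ≈ 17072.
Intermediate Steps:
w(d) = sqrt(2 + d)
o(f) = -9 + f
q = -97/66 (q = -2 + (-4 - 31)/(-39 - 27) = -2 - 35/(-66) = -2 - 35*(-1/66) = -2 + 35/66 = -97/66 ≈ -1.4697)
H(v, x) = -5 - 97*v/66 (H(v, x) = -97*v/66 + (-9 + 4) = -97*v/66 - 5 = -5 - 97*v/66)
(-6149 + (-7984 + H(-68, w(10)))) + 31110 = (-6149 + (-7984 + (-5 - 97/66*(-68)))) + 31110 = (-6149 + (-7984 + (-5 + 3298/33))) + 31110 = (-6149 + (-7984 + 3133/33)) + 31110 = (-6149 - 260339/33) + 31110 = -463256/33 + 31110 = 563374/33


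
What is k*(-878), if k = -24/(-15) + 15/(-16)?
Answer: -23267/40 ≈ -581.67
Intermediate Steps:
k = 53/80 (k = -24*(-1/15) + 15*(-1/16) = 8/5 - 15/16 = 53/80 ≈ 0.66250)
k*(-878) = (53/80)*(-878) = -23267/40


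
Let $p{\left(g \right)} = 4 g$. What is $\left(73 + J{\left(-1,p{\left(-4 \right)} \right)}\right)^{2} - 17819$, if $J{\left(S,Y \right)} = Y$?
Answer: $-14570$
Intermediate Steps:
$\left(73 + J{\left(-1,p{\left(-4 \right)} \right)}\right)^{2} - 17819 = \left(73 + 4 \left(-4\right)\right)^{2} - 17819 = \left(73 - 16\right)^{2} - 17819 = 57^{2} - 17819 = 3249 - 17819 = -14570$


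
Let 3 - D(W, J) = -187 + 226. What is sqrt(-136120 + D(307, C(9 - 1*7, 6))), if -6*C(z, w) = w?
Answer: 2*I*sqrt(34039) ≈ 368.99*I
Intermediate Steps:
C(z, w) = -w/6
D(W, J) = -36 (D(W, J) = 3 - (-187 + 226) = 3 - 1*39 = 3 - 39 = -36)
sqrt(-136120 + D(307, C(9 - 1*7, 6))) = sqrt(-136120 - 36) = sqrt(-136156) = 2*I*sqrt(34039)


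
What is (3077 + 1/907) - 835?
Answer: 2033495/907 ≈ 2242.0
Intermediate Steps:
(3077 + 1/907) - 835 = 2790840/907 - 835 = 2033495/907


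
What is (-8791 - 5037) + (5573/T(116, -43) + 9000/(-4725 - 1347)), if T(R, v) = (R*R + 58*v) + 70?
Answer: -38598002519/2791096 ≈ -13829.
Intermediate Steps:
T(R, v) = 70 + R² + 58*v (T(R, v) = (R² + 58*v) + 70 = 70 + R² + 58*v)
(-8791 - 5037) + (5573/T(116, -43) + 9000/(-4725 - 1347)) = (-8791 - 5037) + (5573/(70 + 116² + 58*(-43)) + 9000/(-4725 - 1347)) = -13828 + (5573/(70 + 13456 - 2494) + 9000/(-6072)) = -13828 + (5573/11032 + 9000*(-1/6072)) = -13828 + (5573*(1/11032) - 375/253) = -13828 + (5573/11032 - 375/253) = -13828 - 2727031/2791096 = -38598002519/2791096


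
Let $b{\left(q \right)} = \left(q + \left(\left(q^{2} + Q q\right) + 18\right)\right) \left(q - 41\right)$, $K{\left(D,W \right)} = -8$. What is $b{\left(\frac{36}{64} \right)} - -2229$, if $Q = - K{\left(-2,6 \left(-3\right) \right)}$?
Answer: $\frac{5257689}{4096} \approx 1283.6$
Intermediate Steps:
$Q = 8$ ($Q = \left(-1\right) \left(-8\right) = 8$)
$b{\left(q \right)} = \left(-41 + q\right) \left(18 + q^{2} + 9 q\right)$ ($b{\left(q \right)} = \left(q + \left(\left(q^{2} + 8 q\right) + 18\right)\right) \left(q - 41\right) = \left(q + \left(18 + q^{2} + 8 q\right)\right) \left(-41 + q\right) = \left(18 + q^{2} + 9 q\right) \left(-41 + q\right) = \left(-41 + q\right) \left(18 + q^{2} + 9 q\right)$)
$b{\left(\frac{36}{64} \right)} - -2229 = \left(-738 + \left(\frac{36}{64}\right)^{3} - 351 \cdot \frac{36}{64} - 32 \left(\frac{36}{64}\right)^{2}\right) - -2229 = \left(-738 + \left(36 \cdot \frac{1}{64}\right)^{3} - 351 \cdot 36 \cdot \frac{1}{64} - 32 \left(36 \cdot \frac{1}{64}\right)^{2}\right) + 2229 = \left(-738 + \left(\frac{9}{16}\right)^{3} - \frac{3159}{16} - 32 \left(\frac{9}{16}\right)^{2}\right) + 2229 = \left(-738 + \frac{729}{4096} - \frac{3159}{16} - \frac{81}{8}\right) + 2229 = - \frac{3872295}{4096} + 2229 = \frac{5257689}{4096}$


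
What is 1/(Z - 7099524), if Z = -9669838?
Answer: -1/16769362 ≈ -5.9633e-8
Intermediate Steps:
1/(Z - 7099524) = 1/(-9669838 - 7099524) = 1/(-16769362) = -1/16769362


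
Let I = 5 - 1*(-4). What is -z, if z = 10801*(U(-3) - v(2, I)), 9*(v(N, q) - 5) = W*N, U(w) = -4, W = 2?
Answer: 918085/9 ≈ 1.0201e+5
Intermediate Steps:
I = 9 (I = 5 + 4 = 9)
v(N, q) = 5 + 2*N/9 (v(N, q) = 5 + (2*N)/9 = 5 + 2*N/9)
z = -918085/9 (z = 10801*(-4 - (5 + (2/9)*2)) = 10801*(-4 - (5 + 4/9)) = 10801*(-4 - 1*49/9) = 10801*(-4 - 49/9) = 10801*(-85/9) = -918085/9 ≈ -1.0201e+5)
-z = -1*(-918085/9) = 918085/9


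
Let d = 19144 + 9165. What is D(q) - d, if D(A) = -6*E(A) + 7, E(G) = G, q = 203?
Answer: -29520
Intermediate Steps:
D(A) = 7 - 6*A (D(A) = -6*A + 7 = 7 - 6*A)
d = 28309
D(q) - d = (7 - 6*203) - 1*28309 = (7 - 1218) - 28309 = -1211 - 28309 = -29520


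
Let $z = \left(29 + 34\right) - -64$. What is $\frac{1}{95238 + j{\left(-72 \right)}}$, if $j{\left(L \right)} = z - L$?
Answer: $\frac{1}{95437} \approx 1.0478 \cdot 10^{-5}$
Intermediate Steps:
$z = 127$ ($z = 63 + 64 = 127$)
$j{\left(L \right)} = 127 - L$
$\frac{1}{95238 + j{\left(-72 \right)}} = \frac{1}{95238 + \left(127 - -72\right)} = \frac{1}{95238 + \left(127 + 72\right)} = \frac{1}{95238 + 199} = \frac{1}{95437}$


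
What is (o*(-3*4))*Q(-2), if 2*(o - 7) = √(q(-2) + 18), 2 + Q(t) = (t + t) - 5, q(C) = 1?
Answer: 924 + 66*√19 ≈ 1211.7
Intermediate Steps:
Q(t) = -7 + 2*t (Q(t) = -2 + ((t + t) - 5) = -2 + (2*t - 5) = -2 + (-5 + 2*t) = -7 + 2*t)
o = 7 + √19/2 (o = 7 + √(1 + 18)/2 = 7 + √19/2 ≈ 9.1794)
(o*(-3*4))*Q(-2) = ((7 + √19/2)*(-3*4))*(-7 + 2*(-2)) = ((7 + √19/2)*(-12))*(-7 - 4) = (-84 - 6*√19)*(-11) = 924 + 66*√19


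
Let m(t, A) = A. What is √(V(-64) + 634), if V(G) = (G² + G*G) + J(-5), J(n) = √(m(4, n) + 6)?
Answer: √8827 ≈ 93.952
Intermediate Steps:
J(n) = √(6 + n) (J(n) = √(n + 6) = √(6 + n))
V(G) = 1 + 2*G² (V(G) = (G² + G*G) + √(6 - 5) = (G² + G²) + √1 = 2*G² + 1 = 1 + 2*G²)
√(V(-64) + 634) = √((1 + 2*(-64)²) + 634) = √((1 + 2*4096) + 634) = √((1 + 8192) + 634) = √(8193 + 634) = √8827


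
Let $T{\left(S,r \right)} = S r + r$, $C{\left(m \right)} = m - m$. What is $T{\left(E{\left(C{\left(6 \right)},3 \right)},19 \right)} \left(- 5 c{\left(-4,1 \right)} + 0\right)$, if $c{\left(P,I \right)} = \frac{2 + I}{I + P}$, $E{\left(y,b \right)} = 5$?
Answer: $570$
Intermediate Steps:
$C{\left(m \right)} = 0$
$c{\left(P,I \right)} = \frac{2 + I}{I + P}$
$T{\left(S,r \right)} = r + S r$
$T{\left(E{\left(C{\left(6 \right)},3 \right)},19 \right)} \left(- 5 c{\left(-4,1 \right)} + 0\right) = 19 \left(1 + 5\right) \left(- 5 \frac{2 + 1}{1 - 4} + 0\right) = 19 \cdot 6 \left(- 5 \frac{1}{-3} \cdot 3 + 0\right) = 114 \left(- 5 \left(\left(- \frac{1}{3}\right) 3\right) + 0\right) = 114 \left(\left(-5\right) \left(-1\right) + 0\right) = 114 \left(5 + 0\right) = 114 \cdot 5 = 570$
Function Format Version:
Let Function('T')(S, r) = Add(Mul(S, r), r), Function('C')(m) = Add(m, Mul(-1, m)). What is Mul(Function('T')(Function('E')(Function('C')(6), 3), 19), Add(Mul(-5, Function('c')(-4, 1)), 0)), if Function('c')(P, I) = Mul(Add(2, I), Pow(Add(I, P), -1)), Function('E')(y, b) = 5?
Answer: 570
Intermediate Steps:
Function('C')(m) = 0
Function('c')(P, I) = Mul(Pow(Add(I, P), -1), Add(2, I))
Function('T')(S, r) = Add(r, Mul(S, r))
Mul(Function('T')(Function('E')(Function('C')(6), 3), 19), Add(Mul(-5, Function('c')(-4, 1)), 0)) = Mul(Mul(19, Add(1, 5)), Add(Mul(-5, Mul(Pow(Add(1, -4), -1), Add(2, 1))), 0)) = Mul(Mul(19, 6), Add(Mul(-5, Mul(Pow(-3, -1), 3)), 0)) = Mul(114, Add(Mul(-5, Mul(Rational(-1, 3), 3)), 0)) = Mul(114, Add(Mul(-5, -1), 0)) = Mul(114, Add(5, 0)) = Mul(114, 5) = 570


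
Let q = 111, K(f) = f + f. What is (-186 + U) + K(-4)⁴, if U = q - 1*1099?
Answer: 2922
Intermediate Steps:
K(f) = 2*f
U = -988 (U = 111 - 1*1099 = 111 - 1099 = -988)
(-186 + U) + K(-4)⁴ = (-186 - 988) + (2*(-4))⁴ = -1174 + (-8)⁴ = -1174 + 4096 = 2922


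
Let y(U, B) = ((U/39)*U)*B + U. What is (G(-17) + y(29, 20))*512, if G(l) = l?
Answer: 8851456/39 ≈ 2.2696e+5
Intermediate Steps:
y(U, B) = U + B*U**2/39 (y(U, B) = ((U*(1/39))*U)*B + U = ((U/39)*U)*B + U = (U**2/39)*B + U = B*U**2/39 + U = U + B*U**2/39)
(G(-17) + y(29, 20))*512 = (-17 + (1/39)*29*(39 + 20*29))*512 = (-17 + (1/39)*29*(39 + 580))*512 = (-17 + (1/39)*29*619)*512 = (-17 + 17951/39)*512 = (17288/39)*512 = 8851456/39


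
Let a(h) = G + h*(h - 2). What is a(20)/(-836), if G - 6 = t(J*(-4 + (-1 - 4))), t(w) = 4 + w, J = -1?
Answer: -379/836 ≈ -0.45335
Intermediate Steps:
G = 19 (G = 6 + (4 - (-4 + (-1 - 4))) = 6 + (4 - (-4 - 5)) = 6 + (4 - 1*(-9)) = 6 + (4 + 9) = 6 + 13 = 19)
a(h) = 19 + h*(-2 + h) (a(h) = 19 + h*(h - 2) = 19 + h*(-2 + h))
a(20)/(-836) = (19 + 20² - 2*20)/(-836) = (19 + 400 - 40)*(-1/836) = 379*(-1/836) = -379/836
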